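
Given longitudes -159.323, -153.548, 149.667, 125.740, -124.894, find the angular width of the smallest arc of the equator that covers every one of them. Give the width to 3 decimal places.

109.366°

Sort the longitudes: -159.323°, -153.548°, -124.894°, +125.740°, +149.667°.
Eastward gaps between consecutive values (wrapping around): 5.775°, 28.654°, 250.634°, 23.927°, 51.010°.
Largest gap = 250.634° ⇒ minimal covering band is its complement: 360° − 250.634° = 109.366°.
Band runs from +125.740° eastward to -124.894°, crossing the antimeridian.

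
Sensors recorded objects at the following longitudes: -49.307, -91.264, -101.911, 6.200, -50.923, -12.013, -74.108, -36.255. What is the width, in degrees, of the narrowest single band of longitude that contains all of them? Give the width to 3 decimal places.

Sort the longitudes: -101.911°, -91.264°, -74.108°, -50.923°, -49.307°, -36.255°, -12.013°, +6.200°.
Eastward gaps between consecutive values (wrapping around): 10.647°, 17.156°, 23.185°, 1.616°, 13.052°, 24.242°, 18.213°, 251.889°.
Largest gap = 251.889° ⇒ minimal covering band is its complement: 360° − 251.889° = 108.111°.
Band runs from -101.911° eastward to +6.200°.

108.111°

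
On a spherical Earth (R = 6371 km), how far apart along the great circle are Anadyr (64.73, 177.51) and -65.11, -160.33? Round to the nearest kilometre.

14548 km

Δλ = -160.33 − 177.51 = -337.84°; wrapped into (−180°, 180°]: 22.16°.
Δφ = -65.11 − 64.73 = -129.84°.
a = sin²(Δφ/2) + cos φ₁ · cos φ₂ · sin²(Δλ/2) = 0.826959.
c = 2·atan2(√a, √(1−a)) = 2.28355 rad → d = 6371·c ≈ 14548.48 km.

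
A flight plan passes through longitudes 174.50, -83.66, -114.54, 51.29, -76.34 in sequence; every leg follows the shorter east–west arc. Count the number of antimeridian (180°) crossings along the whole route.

Leg 1: +174.50° → -83.66°, shortest Δλ = 101.84° (east) — crosses 180°.
Leg 2: -83.66° → -114.54°, shortest Δλ = -30.88° (west) — does not cross 180°.
Leg 3: -114.54° → +51.29°, shortest Δλ = 165.83° (east) — does not cross 180°.
Leg 4: +51.29° → -76.34°, shortest Δλ = -127.63° (west) — does not cross 180°.
Total crossings: 1.

1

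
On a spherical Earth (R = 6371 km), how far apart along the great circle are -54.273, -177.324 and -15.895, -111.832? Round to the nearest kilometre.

6996 km

Δλ = -111.832 − -177.324 = 65.492°.
Δφ = -15.895 − -54.273 = 38.378°.
a = sin²(Δφ/2) + cos φ₁ · cos φ₂ · sin²(Δλ/2) = 0.272352.
c = 2·atan2(√a, √(1−a)) = 1.09809 rad → d = 6371·c ≈ 6995.94 km.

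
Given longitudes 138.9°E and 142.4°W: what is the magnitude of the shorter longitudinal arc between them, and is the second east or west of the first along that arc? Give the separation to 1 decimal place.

78.7° east

Raw difference: -142.4 − 138.9 = -281.3°.
Normalise into (−180°, 180°]: -281.3° + 360° = 78.7°.
Positive ⇒ the second point lies to the east; separation 78.7°.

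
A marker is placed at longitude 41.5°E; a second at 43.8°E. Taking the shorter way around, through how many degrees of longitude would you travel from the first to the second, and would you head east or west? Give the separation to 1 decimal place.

2.3° east

Raw difference: 43.8 − 41.5 = 2.3°.
Normalise into (−180°, 180°]: 2.3° stays 2.3°.
Positive ⇒ the second point lies to the east; separation 2.3°.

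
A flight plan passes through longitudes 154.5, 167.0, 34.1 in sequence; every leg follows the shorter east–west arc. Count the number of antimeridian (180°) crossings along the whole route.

0

Leg 1: +154.5° → +167.0°, shortest Δλ = 12.5° (east) — does not cross 180°.
Leg 2: +167.0° → +34.1°, shortest Δλ = -132.9° (west) — does not cross 180°.
Total crossings: 0.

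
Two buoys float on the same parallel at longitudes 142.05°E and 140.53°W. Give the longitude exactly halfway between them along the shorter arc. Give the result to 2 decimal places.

179.24°W

Signed shortest Δλ from +142.05° to -140.53° is +77.42°.
Midpoint longitude = +142.05° + (+77.42°)/2 = +142.05° + 38.71° = +180.76°.
Normalise into (−180°, 180°]: -179.24°.
(The naïve average (+142.05 + -140.53)/2 = 0.76° is on the wrong side of the globe.)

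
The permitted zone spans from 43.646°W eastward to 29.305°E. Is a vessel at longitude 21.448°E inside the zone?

Band width going east from -43.646° to +29.305°: ((29.305 − -43.646) mod 360) = 72.951°.
Offset of +21.448° east of the west edge: ((21.448 − -43.646) mod 360) = 65.094°.
65.094° ≤ 72.951° ⇒ inside.

Yes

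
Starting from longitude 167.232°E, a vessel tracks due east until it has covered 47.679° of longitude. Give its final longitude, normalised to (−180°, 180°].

Start at +167.232°; shift +47.679° → +214.911°.
+214.911° lies outside (−180°, 180°]; subtract 360° → -145.089°.

145.089°W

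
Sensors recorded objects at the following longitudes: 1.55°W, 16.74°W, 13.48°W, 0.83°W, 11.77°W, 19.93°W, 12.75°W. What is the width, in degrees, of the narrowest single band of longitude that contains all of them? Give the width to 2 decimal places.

Sort the longitudes: -19.93°, -16.74°, -13.48°, -12.75°, -11.77°, -1.55°, -0.83°.
Eastward gaps between consecutive values (wrapping around): 3.19°, 3.26°, 0.73°, 0.98°, 10.22°, 0.72°, 340.90°.
Largest gap = 340.90° ⇒ minimal covering band is its complement: 360° − 340.90° = 19.10°.
Band runs from -19.93° eastward to -0.83°.

19.10°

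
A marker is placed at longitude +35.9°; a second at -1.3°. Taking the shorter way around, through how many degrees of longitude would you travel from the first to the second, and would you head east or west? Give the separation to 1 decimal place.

37.2° west

Raw difference: -1.3 − 35.9 = -37.2°.
Normalise into (−180°, 180°]: -37.2° stays -37.2°.
Negative ⇒ the second point lies to the west; separation 37.2°.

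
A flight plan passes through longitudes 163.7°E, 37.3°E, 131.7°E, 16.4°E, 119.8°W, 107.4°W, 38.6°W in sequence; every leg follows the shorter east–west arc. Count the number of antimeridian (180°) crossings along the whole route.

Leg 1: +163.7° → +37.3°, shortest Δλ = -126.4° (west) — does not cross 180°.
Leg 2: +37.3° → +131.7°, shortest Δλ = 94.4° (east) — does not cross 180°.
Leg 3: +131.7° → +16.4°, shortest Δλ = -115.3° (west) — does not cross 180°.
Leg 4: +16.4° → -119.8°, shortest Δλ = -136.2° (west) — does not cross 180°.
Leg 5: -119.8° → -107.4°, shortest Δλ = 12.4° (east) — does not cross 180°.
Leg 6: -107.4° → -38.6°, shortest Δλ = 68.8° (east) — does not cross 180°.
Total crossings: 0.

0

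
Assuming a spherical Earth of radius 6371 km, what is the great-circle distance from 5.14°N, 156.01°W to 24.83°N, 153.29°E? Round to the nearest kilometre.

Δλ = 153.29 − -156.01 = 309.30°; wrapped into (−180°, 180°]: -50.70°.
Δφ = 24.83 − 5.14 = 19.69°.
a = sin²(Δφ/2) + cos φ₁ · cos φ₂ · sin²(Δλ/2) = 0.194930.
c = 2·atan2(√a, √(1−a)) = 0.91456 rad → d = 6371·c ≈ 5826.66 km.

5827 km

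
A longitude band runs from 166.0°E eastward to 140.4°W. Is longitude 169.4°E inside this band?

Yes

Band width going east from +166.0° to -140.4°: ((-140.4 − 166.0) mod 360) = 53.6°.
Offset of +169.4° east of the west edge: ((169.4 − 166.0) mod 360) = 3.4°.
3.4° ≤ 53.6° ⇒ inside.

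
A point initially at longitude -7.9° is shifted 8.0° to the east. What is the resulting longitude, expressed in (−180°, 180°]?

Start at -7.9°; shift +8.0° → +0.1°.
+0.1° already lies in (−180°, 180°].

+0.1°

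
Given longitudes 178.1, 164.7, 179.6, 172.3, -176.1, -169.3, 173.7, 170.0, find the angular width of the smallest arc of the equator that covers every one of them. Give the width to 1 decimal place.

Sort the longitudes: -176.1°, -169.3°, +164.7°, +170.0°, +172.3°, +173.7°, +178.1°, +179.6°.
Eastward gaps between consecutive values (wrapping around): 6.8°, 334.0°, 5.3°, 2.3°, 1.4°, 4.4°, 1.5°, 4.3°.
Largest gap = 334.0° ⇒ minimal covering band is its complement: 360° − 334.0° = 26.0°.
Band runs from +164.7° eastward to -169.3°, crossing the antimeridian.

26.0°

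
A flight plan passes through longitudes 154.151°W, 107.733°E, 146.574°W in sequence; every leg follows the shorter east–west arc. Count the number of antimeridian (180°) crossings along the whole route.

Leg 1: -154.151° → +107.733°, shortest Δλ = -98.116° (west) — crosses 180°.
Leg 2: +107.733° → -146.574°, shortest Δλ = 105.693° (east) — crosses 180°.
Total crossings: 2.

2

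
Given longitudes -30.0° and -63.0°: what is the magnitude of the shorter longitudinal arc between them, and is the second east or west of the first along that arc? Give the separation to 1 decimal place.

33.0° west

Raw difference: -63.0 − -30.0 = -33.0°.
Normalise into (−180°, 180°]: -33.0° stays -33.0°.
Negative ⇒ the second point lies to the west; separation 33.0°.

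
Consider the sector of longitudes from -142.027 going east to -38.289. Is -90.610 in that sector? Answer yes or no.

Band width going east from -142.027° to -38.289°: ((-38.289 − -142.027) mod 360) = 103.738°.
Offset of -90.610° east of the west edge: ((-90.610 − -142.027) mod 360) = 51.417°.
51.417° ≤ 103.738° ⇒ inside.

Yes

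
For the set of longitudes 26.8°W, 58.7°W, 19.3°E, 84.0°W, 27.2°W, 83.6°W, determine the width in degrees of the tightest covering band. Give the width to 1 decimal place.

103.3°

Sort the longitudes: -84.0°, -83.6°, -58.7°, -27.2°, -26.8°, +19.3°.
Eastward gaps between consecutive values (wrapping around): 0.4°, 24.9°, 31.5°, 0.4°, 46.1°, 256.7°.
Largest gap = 256.7° ⇒ minimal covering band is its complement: 360° − 256.7° = 103.3°.
Band runs from -84.0° eastward to +19.3°.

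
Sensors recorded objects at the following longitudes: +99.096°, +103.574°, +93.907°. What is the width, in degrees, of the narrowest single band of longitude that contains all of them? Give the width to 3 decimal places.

Sort the longitudes: +93.907°, +99.096°, +103.574°.
Eastward gaps between consecutive values (wrapping around): 5.189°, 4.478°, 350.333°.
Largest gap = 350.333° ⇒ minimal covering band is its complement: 360° − 350.333° = 9.667°.
Band runs from +93.907° eastward to +103.574°.

9.667°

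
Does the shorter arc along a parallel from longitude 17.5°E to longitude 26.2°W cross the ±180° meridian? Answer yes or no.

Signed shortest Δλ = ((-26.2 − 17.5 + 180) mod 360) − 180 = -43.7°.
Going west by 43.7° from +17.5° reaches -26.2° without touching 180°.

No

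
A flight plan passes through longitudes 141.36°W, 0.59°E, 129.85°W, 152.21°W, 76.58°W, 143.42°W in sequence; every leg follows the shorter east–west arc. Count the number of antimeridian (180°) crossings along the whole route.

0

Leg 1: -141.36° → +0.59°, shortest Δλ = 141.95° (east) — does not cross 180°.
Leg 2: +0.59° → -129.85°, shortest Δλ = -130.44° (west) — does not cross 180°.
Leg 3: -129.85° → -152.21°, shortest Δλ = -22.36° (west) — does not cross 180°.
Leg 4: -152.21° → -76.58°, shortest Δλ = 75.63° (east) — does not cross 180°.
Leg 5: -76.58° → -143.42°, shortest Δλ = -66.84° (west) — does not cross 180°.
Total crossings: 0.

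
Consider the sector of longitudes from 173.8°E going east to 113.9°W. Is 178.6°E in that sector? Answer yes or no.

Band width going east from +173.8° to -113.9°: ((-113.9 − 173.8) mod 360) = 72.3°.
Offset of +178.6° east of the west edge: ((178.6 − 173.8) mod 360) = 4.8°.
4.8° ≤ 72.3° ⇒ inside.

Yes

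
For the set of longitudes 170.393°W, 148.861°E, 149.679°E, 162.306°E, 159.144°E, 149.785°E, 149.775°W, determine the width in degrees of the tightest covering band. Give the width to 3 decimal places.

Sort the longitudes: -170.393°, -149.775°, +148.861°, +149.679°, +149.785°, +159.144°, +162.306°.
Eastward gaps between consecutive values (wrapping around): 20.618°, 298.636°, 0.818°, 0.106°, 9.359°, 3.162°, 27.301°.
Largest gap = 298.636° ⇒ minimal covering band is its complement: 360° − 298.636° = 61.364°.
Band runs from +148.861° eastward to -149.775°, crossing the antimeridian.

61.364°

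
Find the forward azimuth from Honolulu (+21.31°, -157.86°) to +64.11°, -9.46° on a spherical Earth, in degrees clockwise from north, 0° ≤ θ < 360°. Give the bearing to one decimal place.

13.2°

Δλ = -9.46 − -157.86 = 148.40°.
θ = atan2( sin Δλ · cos φ₂ , cos φ₁ · sin φ₂ − sin φ₁ · cos φ₂ · cos Δλ )
  = atan2(0.22880, 0.97328) = 13.229° → normalised to [0°, 360°): 13.229°.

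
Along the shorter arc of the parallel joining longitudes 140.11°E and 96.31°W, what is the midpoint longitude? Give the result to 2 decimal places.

158.10°W

Signed shortest Δλ from +140.11° to -96.31° is +123.58°.
Midpoint longitude = +140.11° + (+123.58°)/2 = +140.11° + 61.79° = +201.90°.
Normalise into (−180°, 180°]: -158.10°.
(The naïve average (+140.11 + -96.31)/2 = 21.9° is on the wrong side of the globe.)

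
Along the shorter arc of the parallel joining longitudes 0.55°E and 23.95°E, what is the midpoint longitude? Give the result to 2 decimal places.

Signed shortest Δλ from +0.55° to +23.95° is +23.40°.
Midpoint longitude = +0.55° + (+23.40°)/2 = +0.55° + 11.70° = +12.25°.

12.25°E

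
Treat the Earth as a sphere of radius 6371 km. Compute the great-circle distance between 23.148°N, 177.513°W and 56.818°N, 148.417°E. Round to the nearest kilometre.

4644 km

Δλ = 148.417 − -177.513 = 325.930°; wrapped into (−180°, 180°]: -34.070°.
Δφ = 56.818 − 23.148 = 33.670°.
a = sin²(Δφ/2) + cos φ₁ · cos φ₂ · sin²(Δλ/2) = 0.127067.
c = 2·atan2(√a, √(1−a)) = 0.72896 rad → d = 6371·c ≈ 4644.22 km.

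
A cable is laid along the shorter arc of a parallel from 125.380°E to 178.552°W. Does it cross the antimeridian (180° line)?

Naïve |-178.552 − 125.380| = 303.932° > 180°, so the shorter arc goes the other way round — across 180°.
Signed shortest Δλ = ((-178.552 − 125.380 + 180) mod 360) − 180 = 56.068°.
Going east by 56.068° from +125.380° passes through 180° before reaching -178.552°.

Yes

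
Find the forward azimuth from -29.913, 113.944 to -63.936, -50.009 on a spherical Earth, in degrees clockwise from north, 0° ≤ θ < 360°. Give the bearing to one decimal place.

Δλ = -50.009 − 113.944 = -163.953°.
θ = atan2( sin Δλ · cos φ₂ , cos φ₁ · sin φ₂ − sin φ₁ · cos φ₂ · cos Δλ )
  = atan2(-0.12145, -0.98921) = -173.000° → normalised to [0°, 360°): 187.000°.

187.0°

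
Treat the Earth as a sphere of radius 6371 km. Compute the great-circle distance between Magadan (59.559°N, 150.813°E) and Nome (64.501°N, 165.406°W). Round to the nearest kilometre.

Δλ = -165.406 − 150.813 = -316.219°; wrapped into (−180°, 180°]: 43.781°.
Δφ = 64.501 − 59.559 = 4.942°.
a = sin²(Δφ/2) + cos φ₁ · cos φ₂ · sin²(Δλ/2) = 0.032177.
c = 2·atan2(√a, √(1−a)) = 0.36071 rad → d = 6371·c ≈ 2298.10 km.

2298 km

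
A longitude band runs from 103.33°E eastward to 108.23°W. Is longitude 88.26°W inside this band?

Band width going east from +103.33° to -108.23°: ((-108.23 − 103.33) mod 360) = 148.44°.
Offset of -88.26° east of the west edge: ((-88.26 − 103.33) mod 360) = 168.41°.
168.41° > 148.44° ⇒ outside.

No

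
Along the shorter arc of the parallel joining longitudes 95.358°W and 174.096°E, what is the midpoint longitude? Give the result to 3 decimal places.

Signed shortest Δλ from -95.358° to +174.096° is -90.546°.
Midpoint longitude = -95.358° + (-90.546°)/2 = -95.358° − 45.273° = -140.631°.
(The naïve average (-95.358 + +174.096)/2 = 39.369° is on the wrong side of the globe.)

140.631°W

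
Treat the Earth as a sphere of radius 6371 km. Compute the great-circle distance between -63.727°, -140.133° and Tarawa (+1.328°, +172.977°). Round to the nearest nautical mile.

Δλ = 172.977 − -140.133 = 313.110°; wrapped into (−180°, 180°]: -46.890°.
Δφ = 1.328 − -63.727 = 65.055°.
a = sin²(Δφ/2) + cos φ₁ · cos φ₂ · sin²(Δλ/2) = 0.359178.
c = 2·atan2(√a, √(1−a)) = 1.28529 rad → d = 6371·c ≈ 8188.58 km ≈ 4421.48 nmi.

4421 nmi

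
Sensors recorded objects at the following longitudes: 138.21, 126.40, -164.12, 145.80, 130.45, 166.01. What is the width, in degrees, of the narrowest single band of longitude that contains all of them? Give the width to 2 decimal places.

Sort the longitudes: -164.12°, +126.40°, +130.45°, +138.21°, +145.80°, +166.01°.
Eastward gaps between consecutive values (wrapping around): 290.52°, 4.05°, 7.76°, 7.59°, 20.21°, 29.87°.
Largest gap = 290.52° ⇒ minimal covering band is its complement: 360° − 290.52° = 69.48°.
Band runs from +126.40° eastward to -164.12°, crossing the antimeridian.

69.48°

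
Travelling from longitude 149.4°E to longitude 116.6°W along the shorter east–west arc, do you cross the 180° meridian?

Naïve |-116.6 − 149.4| = 266.0° > 180°, so the shorter arc goes the other way round — across 180°.
Signed shortest Δλ = ((-116.6 − 149.4 + 180) mod 360) − 180 = 94.0°.
Going east by 94.0° from +149.4° passes through 180° before reaching -116.6°.

Yes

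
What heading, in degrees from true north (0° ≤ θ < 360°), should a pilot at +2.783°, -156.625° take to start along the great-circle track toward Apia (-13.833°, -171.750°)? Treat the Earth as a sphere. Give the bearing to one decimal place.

221.7°

Δλ = -171.750 − -156.625 = -15.125°.
θ = atan2( sin Δλ · cos φ₂ , cos φ₁ · sin φ₂ − sin φ₁ · cos φ₂ · cos Δλ )
  = atan2(-0.25336, -0.28432) = -138.296° → normalised to [0°, 360°): 221.704°.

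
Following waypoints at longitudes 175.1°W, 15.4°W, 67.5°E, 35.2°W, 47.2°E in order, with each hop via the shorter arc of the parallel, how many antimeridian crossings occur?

0

Leg 1: -175.1° → -15.4°, shortest Δλ = 159.7° (east) — does not cross 180°.
Leg 2: -15.4° → +67.5°, shortest Δλ = 82.9° (east) — does not cross 180°.
Leg 3: +67.5° → -35.2°, shortest Δλ = -102.7° (west) — does not cross 180°.
Leg 4: -35.2° → +47.2°, shortest Δλ = 82.4° (east) — does not cross 180°.
Total crossings: 0.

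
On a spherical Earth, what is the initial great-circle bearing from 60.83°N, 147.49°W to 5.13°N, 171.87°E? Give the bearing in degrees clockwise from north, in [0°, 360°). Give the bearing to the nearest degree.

226°

Δλ = 171.87 − -147.49 = 319.36°; wrapped into (−180°, 180°]: -40.64°.
θ = atan2( sin Δλ · cos φ₂ , cos φ₁ · sin φ₂ − sin φ₁ · cos φ₂ · cos Δλ )
  = atan2(-0.64870, -0.61635) = -133.535° → normalised to [0°, 360°): 226.465°.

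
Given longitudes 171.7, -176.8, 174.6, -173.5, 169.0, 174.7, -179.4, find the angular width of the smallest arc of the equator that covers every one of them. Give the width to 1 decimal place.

Sort the longitudes: -179.4°, -176.8°, -173.5°, +169.0°, +171.7°, +174.6°, +174.7°.
Eastward gaps between consecutive values (wrapping around): 2.6°, 3.3°, 342.5°, 2.7°, 2.9°, 0.1°, 5.9°.
Largest gap = 342.5° ⇒ minimal covering band is its complement: 360° − 342.5° = 17.5°.
Band runs from +169.0° eastward to -173.5°, crossing the antimeridian.

17.5°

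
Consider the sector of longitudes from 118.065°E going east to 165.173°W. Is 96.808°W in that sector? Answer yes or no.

Band width going east from +118.065° to -165.173°: ((-165.173 − 118.065) mod 360) = 76.762°.
Offset of -96.808° east of the west edge: ((-96.808 − 118.065) mod 360) = 145.127°.
145.127° > 76.762° ⇒ outside.

No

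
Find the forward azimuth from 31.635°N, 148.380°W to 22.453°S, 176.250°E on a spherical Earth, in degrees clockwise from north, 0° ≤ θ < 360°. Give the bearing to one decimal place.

216.6°

Δλ = 176.250 − -148.380 = 324.630°; wrapped into (−180°, 180°]: -35.370°.
θ = atan2( sin Δλ · cos φ₂ , cos φ₁ · sin φ₂ − sin φ₁ · cos φ₂ · cos Δλ )
  = atan2(-0.53497, -0.72045) = -143.404° → normalised to [0°, 360°): 216.596°.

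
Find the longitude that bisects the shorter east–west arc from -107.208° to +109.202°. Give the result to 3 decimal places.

-179.003°

Signed shortest Δλ from -107.208° to +109.202° is -143.590°.
Midpoint longitude = -107.208° + (-143.590°)/2 = -107.208° − 71.795° = -179.003°.
(The naïve average (-107.208 + +109.202)/2 = 0.997° is on the wrong side of the globe.)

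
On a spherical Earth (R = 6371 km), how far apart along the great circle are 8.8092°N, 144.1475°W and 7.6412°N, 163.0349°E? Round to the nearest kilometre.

5809 km

Δλ = 163.0349 − -144.1475 = 307.1824°; wrapped into (−180°, 180°]: -52.8176°.
Δφ = 7.6412 − 8.8092 = -1.1680°.
a = sin²(Δφ/2) + cos φ₁ · cos φ₂ · sin²(Δλ/2) = 0.193857.
c = 2·atan2(√a, √(1−a)) = 0.91185 rad → d = 6371·c ≈ 5809.38 km.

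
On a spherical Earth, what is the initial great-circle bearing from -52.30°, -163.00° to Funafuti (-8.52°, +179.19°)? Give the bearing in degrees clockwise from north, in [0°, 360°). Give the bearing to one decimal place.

335.2°

Δλ = 179.19 − -163.00 = 342.19°; wrapped into (−180°, 180°]: -17.81°.
θ = atan2( sin Δλ · cos φ₂ , cos φ₁ · sin φ₂ − sin φ₁ · cos φ₂ · cos Δλ )
  = atan2(-0.30249, 0.65439) = -24.808° → normalised to [0°, 360°): 335.192°.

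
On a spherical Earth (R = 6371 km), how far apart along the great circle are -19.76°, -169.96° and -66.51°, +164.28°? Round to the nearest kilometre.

5517 km

Δλ = 164.28 − -169.96 = 334.24°; wrapped into (−180°, 180°]: -25.76°.
Δφ = -66.51 − -19.76 = -46.75°.
a = sin²(Δφ/2) + cos φ₁ · cos φ₂ · sin²(Δλ/2) = 0.176048.
c = 2·atan2(√a, √(1−a)) = 0.86597 rad → d = 6371·c ≈ 5517.07 km.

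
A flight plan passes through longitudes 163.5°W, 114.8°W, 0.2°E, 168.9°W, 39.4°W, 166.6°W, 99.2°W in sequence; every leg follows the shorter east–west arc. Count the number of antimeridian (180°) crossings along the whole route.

0

Leg 1: -163.5° → -114.8°, shortest Δλ = 48.7° (east) — does not cross 180°.
Leg 2: -114.8° → +0.2°, shortest Δλ = 115.0° (east) — does not cross 180°.
Leg 3: +0.2° → -168.9°, shortest Δλ = -169.1° (west) — does not cross 180°.
Leg 4: -168.9° → -39.4°, shortest Δλ = 129.5° (east) — does not cross 180°.
Leg 5: -39.4° → -166.6°, shortest Δλ = -127.2° (west) — does not cross 180°.
Leg 6: -166.6° → -99.2°, shortest Δλ = 67.4° (east) — does not cross 180°.
Total crossings: 0.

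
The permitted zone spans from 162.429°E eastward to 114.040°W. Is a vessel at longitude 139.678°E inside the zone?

Band width going east from +162.429° to -114.040°: ((-114.040 − 162.429) mod 360) = 83.531°.
Offset of +139.678° east of the west edge: ((139.678 − 162.429) mod 360) = 337.249°.
337.249° > 83.531° ⇒ outside.

No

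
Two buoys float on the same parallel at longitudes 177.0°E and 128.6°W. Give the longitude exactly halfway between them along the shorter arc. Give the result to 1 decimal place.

155.8°W

Signed shortest Δλ from +177.0° to -128.6° is +54.4°.
Midpoint longitude = +177.0° + (+54.4°)/2 = +177.0° + 27.2° = +204.2°.
Normalise into (−180°, 180°]: -155.8°.
(The naïve average (+177.0 + -128.6)/2 = 24.2° is on the wrong side of the globe.)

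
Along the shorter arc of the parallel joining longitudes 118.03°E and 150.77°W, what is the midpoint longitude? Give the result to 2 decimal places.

Signed shortest Δλ from +118.03° to -150.77° is +91.20°.
Midpoint longitude = +118.03° + (+91.20°)/2 = +118.03° + 45.60° = +163.63°.
(The naïve average (+118.03 + -150.77)/2 = -16.37° is on the wrong side of the globe.)

163.63°E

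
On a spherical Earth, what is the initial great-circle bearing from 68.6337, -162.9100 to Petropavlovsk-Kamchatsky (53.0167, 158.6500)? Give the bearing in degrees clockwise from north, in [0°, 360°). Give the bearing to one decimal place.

Δλ = 158.6500 − -162.9100 = 321.5600°; wrapped into (−180°, 180°]: -38.4400°.
θ = atan2( sin Δλ · cos φ₂ , cos φ₁ · sin φ₂ − sin φ₁ · cos φ₂ · cos Δλ )
  = atan2(-0.37400, -0.14778) = -111.561° → normalised to [0°, 360°): 248.439°.

248.4°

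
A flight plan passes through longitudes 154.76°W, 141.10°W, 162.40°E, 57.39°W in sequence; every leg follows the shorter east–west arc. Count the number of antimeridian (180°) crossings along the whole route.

Leg 1: -154.76° → -141.10°, shortest Δλ = 13.66° (east) — does not cross 180°.
Leg 2: -141.10° → +162.40°, shortest Δλ = -56.5° (west) — crosses 180°.
Leg 3: +162.40° → -57.39°, shortest Δλ = 140.21° (east) — crosses 180°.
Total crossings: 2.

2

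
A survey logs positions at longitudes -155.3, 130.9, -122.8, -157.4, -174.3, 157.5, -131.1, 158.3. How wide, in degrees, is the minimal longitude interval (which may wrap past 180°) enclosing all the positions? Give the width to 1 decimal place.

Sort the longitudes: -174.3°, -157.4°, -155.3°, -131.1°, -122.8°, +130.9°, +157.5°, +158.3°.
Eastward gaps between consecutive values (wrapping around): 16.9°, 2.1°, 24.2°, 8.3°, 253.7°, 26.6°, 0.8°, 27.4°.
Largest gap = 253.7° ⇒ minimal covering band is its complement: 360° − 253.7° = 106.3°.
Band runs from +130.9° eastward to -122.8°, crossing the antimeridian.

106.3°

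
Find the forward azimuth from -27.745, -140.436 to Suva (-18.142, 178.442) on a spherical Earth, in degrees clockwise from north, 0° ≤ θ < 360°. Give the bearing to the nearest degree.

275°

Δλ = 178.442 − -140.436 = 318.878°; wrapped into (−180°, 180°]: -41.122°.
θ = atan2( sin Δλ · cos φ₂ , cos φ₁ · sin φ₂ − sin φ₁ · cos φ₂ · cos Δλ )
  = atan2(-0.62497, 0.05769) = -84.726° → normalised to [0°, 360°): 275.274°.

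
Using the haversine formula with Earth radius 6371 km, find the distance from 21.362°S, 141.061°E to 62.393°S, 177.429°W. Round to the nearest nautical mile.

2988 nmi

Δλ = -177.429 − 141.061 = -318.490°; wrapped into (−180°, 180°]: 41.510°.
Δφ = -62.393 − -21.362 = -41.031°.
a = sin²(Δφ/2) + cos φ₁ · cos φ₂ · sin²(Δλ/2) = 0.177019.
c = 2·atan2(√a, √(1−a)) = 0.86851 rad → d = 6371·c ≈ 5533.30 km ≈ 2987.74 nmi.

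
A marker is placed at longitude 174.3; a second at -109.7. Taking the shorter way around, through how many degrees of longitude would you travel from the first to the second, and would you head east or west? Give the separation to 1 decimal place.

76.0° east

Raw difference: -109.7 − 174.3 = -284.0°.
Normalise into (−180°, 180°]: -284.0° + 360° = 76.0°.
Positive ⇒ the second point lies to the east; separation 76.0°.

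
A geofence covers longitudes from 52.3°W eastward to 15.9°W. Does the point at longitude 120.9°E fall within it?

Band width going east from -52.3° to -15.9°: ((-15.9 − -52.3) mod 360) = 36.4°.
Offset of +120.9° east of the west edge: ((120.9 − -52.3) mod 360) = 173.2°.
173.2° > 36.4° ⇒ outside.

No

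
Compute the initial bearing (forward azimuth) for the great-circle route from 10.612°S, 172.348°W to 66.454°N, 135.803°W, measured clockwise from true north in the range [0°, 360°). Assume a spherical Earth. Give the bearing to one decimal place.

Δλ = -135.803 − -172.348 = 36.545°.
θ = atan2( sin Δλ · cos φ₂ , cos φ₁ · sin φ₂ − sin φ₁ · cos φ₂ · cos Δλ )
  = atan2(0.23788, 0.96016) = 13.915° → normalised to [0°, 360°): 13.915°.

13.9°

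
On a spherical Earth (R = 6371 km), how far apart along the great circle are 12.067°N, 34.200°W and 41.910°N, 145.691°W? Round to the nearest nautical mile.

Δλ = -145.691 − -34.200 = -111.491°.
Δφ = 41.910 − 12.067 = 29.843°.
a = sin²(Δφ/2) + cos φ₁ · cos φ₂ · sin²(Δλ/2) = 0.563487.
c = 2·atan2(√a, √(1−a)) = 1.69811 rad → d = 6371·c ≈ 10818.69 km ≈ 5841.62 nmi.

5842 nmi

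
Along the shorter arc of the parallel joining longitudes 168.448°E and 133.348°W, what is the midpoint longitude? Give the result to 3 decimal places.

162.450°W

Signed shortest Δλ from +168.448° to -133.348° is +58.204°.
Midpoint longitude = +168.448° + (+58.204°)/2 = +168.448° + 29.102° = +197.550°.
Normalise into (−180°, 180°]: -162.450°.
(The naïve average (+168.448 + -133.348)/2 = 17.55° is on the wrong side of the globe.)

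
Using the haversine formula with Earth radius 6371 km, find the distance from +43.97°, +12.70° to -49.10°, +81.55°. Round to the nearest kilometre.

Δλ = 81.55 − 12.70 = 68.85°.
Δφ = -49.10 − 43.97 = -93.07°.
a = sin²(Δφ/2) + cos φ₁ · cos φ₂ · sin²(Δλ/2) = 0.677377.
c = 2·atan2(√a, √(1−a)) = 1.93345 rad → d = 6371·c ≈ 12317.99 km.

12318 km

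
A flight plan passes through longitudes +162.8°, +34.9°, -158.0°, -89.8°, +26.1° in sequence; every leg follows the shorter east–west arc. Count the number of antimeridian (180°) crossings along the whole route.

1

Leg 1: +162.8° → +34.9°, shortest Δλ = -127.9° (west) — does not cross 180°.
Leg 2: +34.9° → -158.0°, shortest Δλ = 167.1° (east) — crosses 180°.
Leg 3: -158.0° → -89.8°, shortest Δλ = 68.2° (east) — does not cross 180°.
Leg 4: -89.8° → +26.1°, shortest Δλ = 115.9° (east) — does not cross 180°.
Total crossings: 1.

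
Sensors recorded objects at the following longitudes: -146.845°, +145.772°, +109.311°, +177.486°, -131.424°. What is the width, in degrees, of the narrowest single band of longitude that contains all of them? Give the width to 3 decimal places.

Sort the longitudes: -146.845°, -131.424°, +109.311°, +145.772°, +177.486°.
Eastward gaps between consecutive values (wrapping around): 15.421°, 240.735°, 36.461°, 31.714°, 35.669°.
Largest gap = 240.735° ⇒ minimal covering band is its complement: 360° − 240.735° = 119.265°.
Band runs from +109.311° eastward to -131.424°, crossing the antimeridian.

119.265°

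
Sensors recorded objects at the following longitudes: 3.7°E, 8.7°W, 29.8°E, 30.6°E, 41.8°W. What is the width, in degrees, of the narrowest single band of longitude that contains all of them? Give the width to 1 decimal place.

Sort the longitudes: -41.8°, -8.7°, +3.7°, +29.8°, +30.6°.
Eastward gaps between consecutive values (wrapping around): 33.1°, 12.4°, 26.1°, 0.8°, 287.6°.
Largest gap = 287.6° ⇒ minimal covering band is its complement: 360° − 287.6° = 72.4°.
Band runs from -41.8° eastward to +30.6°.

72.4°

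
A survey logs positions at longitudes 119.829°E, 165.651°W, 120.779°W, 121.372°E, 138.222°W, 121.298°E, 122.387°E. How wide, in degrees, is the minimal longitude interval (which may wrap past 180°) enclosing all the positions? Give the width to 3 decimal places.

119.392°

Sort the longitudes: -165.651°, -138.222°, -120.779°, +119.829°, +121.298°, +121.372°, +122.387°.
Eastward gaps between consecutive values (wrapping around): 27.429°, 17.443°, 240.608°, 1.469°, 0.074°, 1.015°, 71.962°.
Largest gap = 240.608° ⇒ minimal covering band is its complement: 360° − 240.608° = 119.392°.
Band runs from +119.829° eastward to -120.779°, crossing the antimeridian.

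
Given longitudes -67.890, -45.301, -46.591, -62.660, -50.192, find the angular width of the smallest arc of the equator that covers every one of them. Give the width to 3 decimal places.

22.589°

Sort the longitudes: -67.890°, -62.660°, -50.192°, -46.591°, -45.301°.
Eastward gaps between consecutive values (wrapping around): 5.230°, 12.468°, 3.601°, 1.290°, 337.411°.
Largest gap = 337.411° ⇒ minimal covering band is its complement: 360° − 337.411° = 22.589°.
Band runs from -67.890° eastward to -45.301°.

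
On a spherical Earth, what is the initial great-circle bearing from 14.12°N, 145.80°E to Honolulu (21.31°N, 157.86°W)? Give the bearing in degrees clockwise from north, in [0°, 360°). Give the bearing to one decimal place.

73.7°

Δλ = -157.86 − 145.80 = -303.66°; wrapped into (−180°, 180°]: 56.34°.
θ = atan2( sin Δλ · cos φ₂ , cos φ₁ · sin φ₂ − sin φ₁ · cos φ₂ · cos Δλ )
  = atan2(0.77543, 0.22646) = 73.720° → normalised to [0°, 360°): 73.720°.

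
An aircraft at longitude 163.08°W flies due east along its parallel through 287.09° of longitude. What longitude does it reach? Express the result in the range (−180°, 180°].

124.01°E

Start at -163.08°; shift +287.09° → +124.01°.
+124.01° already lies in (−180°, 180°].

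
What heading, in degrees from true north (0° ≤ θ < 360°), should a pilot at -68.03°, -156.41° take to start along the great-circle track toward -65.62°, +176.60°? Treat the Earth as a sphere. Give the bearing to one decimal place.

Δλ = 176.60 − -156.41 = 333.01°; wrapped into (−180°, 180°]: -26.99°.
θ = atan2( sin Δλ · cos φ₂ , cos φ₁ · sin φ₂ − sin φ₁ · cos φ₂ · cos Δλ )
  = atan2(-0.18734, 0.00036) = -89.891° → normalised to [0°, 360°): 270.109°.

270.1°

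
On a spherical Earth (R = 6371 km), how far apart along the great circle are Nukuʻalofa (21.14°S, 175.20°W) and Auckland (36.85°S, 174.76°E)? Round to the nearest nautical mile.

1079 nmi

Δλ = 174.76 − -175.20 = 349.96°; wrapped into (−180°, 180°]: -10.04°.
Δφ = -36.85 − -21.14 = -15.71°.
a = sin²(Δφ/2) + cos φ₁ · cos φ₂ · sin²(Δλ/2) = 0.024392.
c = 2·atan2(√a, √(1−a)) = 0.31365 rad → d = 6371·c ≈ 1998.24 km ≈ 1078.96 nmi.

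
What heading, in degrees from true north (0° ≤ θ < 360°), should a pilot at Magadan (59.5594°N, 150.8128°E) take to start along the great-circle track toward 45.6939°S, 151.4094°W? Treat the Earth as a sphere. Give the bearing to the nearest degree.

Δλ = -151.4094 − 150.8128 = -302.2222°; wrapped into (−180°, 180°]: 57.7778°.
θ = atan2( sin Δλ · cos φ₂ , cos φ₁ · sin φ₂ − sin φ₁ · cos φ₂ · cos Δλ )
  = atan2(0.59091, -0.68366) = 139.162° → normalised to [0°, 360°): 139.162°.

139°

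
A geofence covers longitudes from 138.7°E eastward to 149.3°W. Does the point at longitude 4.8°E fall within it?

No

Band width going east from +138.7° to -149.3°: ((-149.3 − 138.7) mod 360) = 72.0°.
Offset of +4.8° east of the west edge: ((4.8 − 138.7) mod 360) = 226.1°.
226.1° > 72.0° ⇒ outside.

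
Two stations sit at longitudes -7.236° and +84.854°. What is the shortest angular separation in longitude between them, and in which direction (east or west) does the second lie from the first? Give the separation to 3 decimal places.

92.090° east

Raw difference: 84.854 − -7.236 = 92.09°.
Normalise into (−180°, 180°]: 92.09° stays 92.09°.
Positive ⇒ the second point lies to the east; separation 92.090°.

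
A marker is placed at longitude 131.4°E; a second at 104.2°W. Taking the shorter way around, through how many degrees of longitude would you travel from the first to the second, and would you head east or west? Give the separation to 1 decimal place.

124.4° east

Raw difference: -104.2 − 131.4 = -235.6°.
Normalise into (−180°, 180°]: -235.6° + 360° = 124.4°.
Positive ⇒ the second point lies to the east; separation 124.4°.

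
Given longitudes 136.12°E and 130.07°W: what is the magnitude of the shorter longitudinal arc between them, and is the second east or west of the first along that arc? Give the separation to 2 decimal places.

Raw difference: -130.07 − 136.12 = -266.19°.
Normalise into (−180°, 180°]: -266.19° + 360° = 93.81°.
Positive ⇒ the second point lies to the east; separation 93.81°.

93.81° east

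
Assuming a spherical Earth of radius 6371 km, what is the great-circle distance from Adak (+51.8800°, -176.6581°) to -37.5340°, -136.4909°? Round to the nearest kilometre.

Δλ = -136.4909 − -176.6581 = 40.1672°.
Δφ = -37.5340 − 51.8800 = -89.4140°.
a = sin²(Δφ/2) + cos φ₁ · cos φ₂ · sin²(Δλ/2) = 0.552609.
c = 2·atan2(√a, √(1−a)) = 1.67621 rad → d = 6371·c ≈ 10679.14 km.

10679 km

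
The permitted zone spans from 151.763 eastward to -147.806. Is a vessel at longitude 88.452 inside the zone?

Band width going east from +151.763° to -147.806°: ((-147.806 − 151.763) mod 360) = 60.431°.
Offset of +88.452° east of the west edge: ((88.452 − 151.763) mod 360) = 296.689°.
296.689° > 60.431° ⇒ outside.

No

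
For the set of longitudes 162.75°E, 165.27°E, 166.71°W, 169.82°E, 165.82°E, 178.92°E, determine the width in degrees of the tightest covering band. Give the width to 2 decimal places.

30.54°

Sort the longitudes: -166.71°, +162.75°, +165.27°, +165.82°, +169.82°, +178.92°.
Eastward gaps between consecutive values (wrapping around): 329.46°, 2.52°, 0.55°, 4.00°, 9.10°, 14.37°.
Largest gap = 329.46° ⇒ minimal covering band is its complement: 360° − 329.46° = 30.54°.
Band runs from +162.75° eastward to -166.71°, crossing the antimeridian.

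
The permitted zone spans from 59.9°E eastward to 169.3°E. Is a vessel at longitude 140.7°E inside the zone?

Band width going east from +59.9° to +169.3°: ((169.3 − 59.9) mod 360) = 109.4°.
Offset of +140.7° east of the west edge: ((140.7 − 59.9) mod 360) = 80.8°.
80.8° ≤ 109.4° ⇒ inside.

Yes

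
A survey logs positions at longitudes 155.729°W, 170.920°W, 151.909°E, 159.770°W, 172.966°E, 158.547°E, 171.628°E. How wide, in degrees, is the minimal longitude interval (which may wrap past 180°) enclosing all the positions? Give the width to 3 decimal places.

52.362°

Sort the longitudes: -170.920°, -159.770°, -155.729°, +151.909°, +158.547°, +171.628°, +172.966°.
Eastward gaps between consecutive values (wrapping around): 11.150°, 4.041°, 307.638°, 6.638°, 13.081°, 1.338°, 16.114°.
Largest gap = 307.638° ⇒ minimal covering band is its complement: 360° − 307.638° = 52.362°.
Band runs from +151.909° eastward to -155.729°, crossing the antimeridian.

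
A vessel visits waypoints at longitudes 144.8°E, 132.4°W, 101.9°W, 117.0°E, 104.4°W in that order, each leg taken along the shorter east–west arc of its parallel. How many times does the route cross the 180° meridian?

Leg 1: +144.8° → -132.4°, shortest Δλ = 82.8° (east) — crosses 180°.
Leg 2: -132.4° → -101.9°, shortest Δλ = 30.5° (east) — does not cross 180°.
Leg 3: -101.9° → +117.0°, shortest Δλ = -141.1° (west) — crosses 180°.
Leg 4: +117.0° → -104.4°, shortest Δλ = 138.6° (east) — crosses 180°.
Total crossings: 3.

3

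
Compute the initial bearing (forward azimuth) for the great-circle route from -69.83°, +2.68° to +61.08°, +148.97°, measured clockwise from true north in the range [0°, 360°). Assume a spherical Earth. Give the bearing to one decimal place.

105.8°

Δλ = 148.97 − 2.68 = 146.29°.
θ = atan2( sin Δλ · cos φ₂ , cos φ₁ · sin φ₂ − sin φ₁ · cos φ₂ · cos Δλ )
  = atan2(0.26839, -0.07580) = 105.771° → normalised to [0°, 360°): 105.771°.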